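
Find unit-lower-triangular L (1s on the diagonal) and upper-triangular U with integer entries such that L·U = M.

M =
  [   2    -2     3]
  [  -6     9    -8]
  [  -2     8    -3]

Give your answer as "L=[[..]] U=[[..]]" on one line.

L=[[1,0,0],[-3,1,0],[-1,2,1]] U=[[2,-2,3],[0,3,1],[0,0,-2]]

  row1 -= -3·row0 → [0,3,1]
  row2 -= -1·row0 → [0,6,0]
  row2 -= 2·row1 → [0,0,-2]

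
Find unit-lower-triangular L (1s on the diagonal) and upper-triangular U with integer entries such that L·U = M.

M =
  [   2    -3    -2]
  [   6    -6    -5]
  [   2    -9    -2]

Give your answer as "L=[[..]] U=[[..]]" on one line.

  row1 -= 3·row0 → [0,3,1]
  row2 -= 1·row0 → [0,-6,0]
  row2 -= -2·row1 → [0,0,2]

L=[[1,0,0],[3,1,0],[1,-2,1]] U=[[2,-3,-2],[0,3,1],[0,0,2]]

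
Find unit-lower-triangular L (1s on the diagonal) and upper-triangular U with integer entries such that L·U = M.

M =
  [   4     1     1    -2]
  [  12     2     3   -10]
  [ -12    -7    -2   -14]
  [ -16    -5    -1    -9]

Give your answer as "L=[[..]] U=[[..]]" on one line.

  R1 -= 3·R0 → [0,-1,0,-4]
  R2 -= -3·R0 → [0,-4,1,-20]
  R3 -= -4·R0 → [0,-1,3,-17]
  R2 -= 4·R1 → [0,0,1,-4]
  R3 -= 1·R1 → [0,0,3,-13]
  R3 -= 3·R2 → [0,0,0,-1]

L=[[1,0,0,0],[3,1,0,0],[-3,4,1,0],[-4,1,3,1]] U=[[4,1,1,-2],[0,-1,0,-4],[0,0,1,-4],[0,0,0,-1]]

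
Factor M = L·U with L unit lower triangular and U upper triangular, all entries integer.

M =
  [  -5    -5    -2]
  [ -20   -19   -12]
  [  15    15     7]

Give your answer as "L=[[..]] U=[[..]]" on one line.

L=[[1,0,0],[4,1,0],[-3,0,1]] U=[[-5,-5,-2],[0,1,-4],[0,0,1]]

  R1 -= 4·R0 → [0,1,-4]
  R2 -= -3·R0 → [0,0,1]
  R2 -= 0·R1 → [0,0,1]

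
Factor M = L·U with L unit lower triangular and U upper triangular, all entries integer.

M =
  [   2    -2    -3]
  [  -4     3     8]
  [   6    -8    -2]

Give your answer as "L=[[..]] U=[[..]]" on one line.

L=[[1,0,0],[-2,1,0],[3,2,1]] U=[[2,-2,-3],[0,-1,2],[0,0,3]]

  R1 -= -2·R0 → [0,-1,2]
  R2 -= 3·R0 → [0,-2,7]
  R2 -= 2·R1 → [0,0,3]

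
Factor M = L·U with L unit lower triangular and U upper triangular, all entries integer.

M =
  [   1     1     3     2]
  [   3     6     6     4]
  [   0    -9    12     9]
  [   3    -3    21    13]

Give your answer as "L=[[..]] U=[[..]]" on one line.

  row1 -= 3·row0 → [0,3,-3,-2]
  row2 -= 0·row0 → [0,-9,12,9]
  row3 -= 3·row0 → [0,-6,12,7]
  row2 -= -3·row1 → [0,0,3,3]
  row3 -= -2·row1 → [0,0,6,3]
  row3 -= 2·row2 → [0,0,0,-3]

L=[[1,0,0,0],[3,1,0,0],[0,-3,1,0],[3,-2,2,1]] U=[[1,1,3,2],[0,3,-3,-2],[0,0,3,3],[0,0,0,-3]]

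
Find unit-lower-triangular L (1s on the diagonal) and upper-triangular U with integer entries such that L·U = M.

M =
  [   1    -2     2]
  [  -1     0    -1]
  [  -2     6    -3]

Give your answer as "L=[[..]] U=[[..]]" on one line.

  r1 -= -1·r0 → [0,-2,1]
  r2 -= -2·r0 → [0,2,1]
  r2 -= -1·r1 → [0,0,2]

L=[[1,0,0],[-1,1,0],[-2,-1,1]] U=[[1,-2,2],[0,-2,1],[0,0,2]]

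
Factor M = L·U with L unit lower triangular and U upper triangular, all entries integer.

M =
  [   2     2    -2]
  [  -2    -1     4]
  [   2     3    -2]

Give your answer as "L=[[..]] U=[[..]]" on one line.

L=[[1,0,0],[-1,1,0],[1,1,1]] U=[[2,2,-2],[0,1,2],[0,0,-2]]

  row1 -= -1·row0 → [0,1,2]
  row2 -= 1·row0 → [0,1,0]
  row2 -= 1·row1 → [0,0,-2]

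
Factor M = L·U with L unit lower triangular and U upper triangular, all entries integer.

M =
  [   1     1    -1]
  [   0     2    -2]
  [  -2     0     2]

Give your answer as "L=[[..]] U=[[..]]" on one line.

L=[[1,0,0],[0,1,0],[-2,1,1]] U=[[1,1,-1],[0,2,-2],[0,0,2]]

  r1 -= 0·r0 → [0,2,-2]
  r2 -= -2·r0 → [0,2,0]
  r2 -= 1·r1 → [0,0,2]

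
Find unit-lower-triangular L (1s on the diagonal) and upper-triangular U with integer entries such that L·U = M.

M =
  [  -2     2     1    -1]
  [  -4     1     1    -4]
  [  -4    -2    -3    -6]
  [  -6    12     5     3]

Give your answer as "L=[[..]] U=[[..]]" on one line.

L=[[1,0,0,0],[2,1,0,0],[2,2,1,0],[3,-2,0,1]] U=[[-2,2,1,-1],[0,-3,-1,-2],[0,0,-3,0],[0,0,0,2]]

  R1 -= 2·R0 → [0,-3,-1,-2]
  R2 -= 2·R0 → [0,-6,-5,-4]
  R3 -= 3·R0 → [0,6,2,6]
  R2 -= 2·R1 → [0,0,-3,0]
  R3 -= -2·R1 → [0,0,0,2]
  R3 -= 0·R2 → [0,0,0,2]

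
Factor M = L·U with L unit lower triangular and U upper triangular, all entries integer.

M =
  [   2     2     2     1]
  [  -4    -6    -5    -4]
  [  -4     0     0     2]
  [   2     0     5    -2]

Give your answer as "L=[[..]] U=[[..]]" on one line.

  r1 -= -2·r0 → [0,-2,-1,-2]
  r2 -= -2·r0 → [0,4,4,4]
  r3 -= 1·r0 → [0,-2,3,-3]
  r2 -= -2·r1 → [0,0,2,0]
  r3 -= 1·r1 → [0,0,4,-1]
  r3 -= 2·r2 → [0,0,0,-1]

L=[[1,0,0,0],[-2,1,0,0],[-2,-2,1,0],[1,1,2,1]] U=[[2,2,2,1],[0,-2,-1,-2],[0,0,2,0],[0,0,0,-1]]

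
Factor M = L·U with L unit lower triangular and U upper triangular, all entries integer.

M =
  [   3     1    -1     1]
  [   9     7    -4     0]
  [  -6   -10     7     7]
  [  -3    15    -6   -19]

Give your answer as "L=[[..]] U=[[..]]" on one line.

L=[[1,0,0,0],[3,1,0,0],[-2,-2,1,0],[-1,4,-1,1]] U=[[3,1,-1,1],[0,4,-1,-3],[0,0,3,3],[0,0,0,-3]]

  row1 -= 3·row0 → [0,4,-1,-3]
  row2 -= -2·row0 → [0,-8,5,9]
  row3 -= -1·row0 → [0,16,-7,-18]
  row2 -= -2·row1 → [0,0,3,3]
  row3 -= 4·row1 → [0,0,-3,-6]
  row3 -= -1·row2 → [0,0,0,-3]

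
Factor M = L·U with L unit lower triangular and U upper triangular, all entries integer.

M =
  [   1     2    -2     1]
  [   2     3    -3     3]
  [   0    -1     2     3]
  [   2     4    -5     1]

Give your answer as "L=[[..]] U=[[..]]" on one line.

  row1 -= 2·row0 → [0,-1,1,1]
  row2 -= 0·row0 → [0,-1,2,3]
  row3 -= 2·row0 → [0,0,-1,-1]
  row2 -= 1·row1 → [0,0,1,2]
  row3 -= 0·row1 → [0,0,-1,-1]
  row3 -= -1·row2 → [0,0,0,1]

L=[[1,0,0,0],[2,1,0,0],[0,1,1,0],[2,0,-1,1]] U=[[1,2,-2,1],[0,-1,1,1],[0,0,1,2],[0,0,0,1]]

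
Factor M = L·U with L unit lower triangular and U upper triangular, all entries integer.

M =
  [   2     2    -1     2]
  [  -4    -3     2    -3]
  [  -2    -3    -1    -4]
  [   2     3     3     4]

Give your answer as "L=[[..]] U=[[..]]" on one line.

L=[[1,0,0,0],[-2,1,0,0],[-1,-1,1,0],[1,1,-2,1]] U=[[2,2,-1,2],[0,1,0,1],[0,0,-2,-1],[0,0,0,-1]]

  r1 -= -2·r0 → [0,1,0,1]
  r2 -= -1·r0 → [0,-1,-2,-2]
  r3 -= 1·r0 → [0,1,4,2]
  r2 -= -1·r1 → [0,0,-2,-1]
  r3 -= 1·r1 → [0,0,4,1]
  r3 -= -2·r2 → [0,0,0,-1]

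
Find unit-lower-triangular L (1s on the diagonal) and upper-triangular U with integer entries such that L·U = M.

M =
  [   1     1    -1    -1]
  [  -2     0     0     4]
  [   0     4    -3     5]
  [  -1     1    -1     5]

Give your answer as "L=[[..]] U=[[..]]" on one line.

  R1 -= -2·R0 → [0,2,-2,2]
  R2 -= 0·R0 → [0,4,-3,5]
  R3 -= -1·R0 → [0,2,-2,4]
  R2 -= 2·R1 → [0,0,1,1]
  R3 -= 1·R1 → [0,0,0,2]
  R3 -= 0·R2 → [0,0,0,2]

L=[[1,0,0,0],[-2,1,0,0],[0,2,1,0],[-1,1,0,1]] U=[[1,1,-1,-1],[0,2,-2,2],[0,0,1,1],[0,0,0,2]]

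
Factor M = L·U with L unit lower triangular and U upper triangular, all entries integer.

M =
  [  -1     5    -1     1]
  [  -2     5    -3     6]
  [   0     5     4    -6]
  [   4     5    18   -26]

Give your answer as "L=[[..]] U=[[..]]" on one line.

  R1 -= 2·R0 → [0,-5,-1,4]
  R2 -= 0·R0 → [0,5,4,-6]
  R3 -= -4·R0 → [0,25,14,-22]
  R2 -= -1·R1 → [0,0,3,-2]
  R3 -= -5·R1 → [0,0,9,-2]
  R3 -= 3·R2 → [0,0,0,4]

L=[[1,0,0,0],[2,1,0,0],[0,-1,1,0],[-4,-5,3,1]] U=[[-1,5,-1,1],[0,-5,-1,4],[0,0,3,-2],[0,0,0,4]]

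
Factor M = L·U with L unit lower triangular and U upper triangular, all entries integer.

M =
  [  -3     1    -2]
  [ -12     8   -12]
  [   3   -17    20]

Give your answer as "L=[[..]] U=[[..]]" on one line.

L=[[1,0,0],[4,1,0],[-1,-4,1]] U=[[-3,1,-2],[0,4,-4],[0,0,2]]

  R1 -= 4·R0 → [0,4,-4]
  R2 -= -1·R0 → [0,-16,18]
  R2 -= -4·R1 → [0,0,2]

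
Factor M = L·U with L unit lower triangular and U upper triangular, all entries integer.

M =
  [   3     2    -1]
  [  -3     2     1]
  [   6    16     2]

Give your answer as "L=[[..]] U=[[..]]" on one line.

L=[[1,0,0],[-1,1,0],[2,3,1]] U=[[3,2,-1],[0,4,0],[0,0,4]]

  R1 -= -1·R0 → [0,4,0]
  R2 -= 2·R0 → [0,12,4]
  R2 -= 3·R1 → [0,0,4]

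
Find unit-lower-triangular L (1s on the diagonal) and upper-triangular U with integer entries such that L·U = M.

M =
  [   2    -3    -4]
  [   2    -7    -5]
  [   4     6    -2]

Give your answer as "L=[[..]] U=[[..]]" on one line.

  row1 -= 1·row0 → [0,-4,-1]
  row2 -= 2·row0 → [0,12,6]
  row2 -= -3·row1 → [0,0,3]

L=[[1,0,0],[1,1,0],[2,-3,1]] U=[[2,-3,-4],[0,-4,-1],[0,0,3]]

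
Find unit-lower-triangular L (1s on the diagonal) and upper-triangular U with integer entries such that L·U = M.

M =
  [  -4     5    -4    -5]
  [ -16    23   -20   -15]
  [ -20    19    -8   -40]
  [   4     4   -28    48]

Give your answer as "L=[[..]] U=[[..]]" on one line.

L=[[1,0,0,0],[4,1,0,0],[5,-2,1,0],[-1,3,-5,1]] U=[[-4,5,-4,-5],[0,3,-4,5],[0,0,4,-5],[0,0,0,3]]

  R1 -= 4·R0 → [0,3,-4,5]
  R2 -= 5·R0 → [0,-6,12,-15]
  R3 -= -1·R0 → [0,9,-32,43]
  R2 -= -2·R1 → [0,0,4,-5]
  R3 -= 3·R1 → [0,0,-20,28]
  R3 -= -5·R2 → [0,0,0,3]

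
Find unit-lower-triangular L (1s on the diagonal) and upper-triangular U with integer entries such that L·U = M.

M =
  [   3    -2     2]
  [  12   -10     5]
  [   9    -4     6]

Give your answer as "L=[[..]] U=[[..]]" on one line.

  row1 -= 4·row0 → [0,-2,-3]
  row2 -= 3·row0 → [0,2,0]
  row2 -= -1·row1 → [0,0,-3]

L=[[1,0,0],[4,1,0],[3,-1,1]] U=[[3,-2,2],[0,-2,-3],[0,0,-3]]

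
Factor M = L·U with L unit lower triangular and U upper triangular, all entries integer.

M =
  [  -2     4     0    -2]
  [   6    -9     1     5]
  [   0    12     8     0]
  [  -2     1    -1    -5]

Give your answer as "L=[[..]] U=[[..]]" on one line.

  r1 -= -3·r0 → [0,3,1,-1]
  r2 -= 0·r0 → [0,12,8,0]
  r3 -= 1·r0 → [0,-3,-1,-3]
  r2 -= 4·r1 → [0,0,4,4]
  r3 -= -1·r1 → [0,0,0,-4]
  r3 -= 0·r2 → [0,0,0,-4]

L=[[1,0,0,0],[-3,1,0,0],[0,4,1,0],[1,-1,0,1]] U=[[-2,4,0,-2],[0,3,1,-1],[0,0,4,4],[0,0,0,-4]]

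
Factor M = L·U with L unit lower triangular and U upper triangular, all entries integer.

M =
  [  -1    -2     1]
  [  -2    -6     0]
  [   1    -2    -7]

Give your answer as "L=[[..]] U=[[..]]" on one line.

L=[[1,0,0],[2,1,0],[-1,2,1]] U=[[-1,-2,1],[0,-2,-2],[0,0,-2]]

  r1 -= 2·r0 → [0,-2,-2]
  r2 -= -1·r0 → [0,-4,-6]
  r2 -= 2·r1 → [0,0,-2]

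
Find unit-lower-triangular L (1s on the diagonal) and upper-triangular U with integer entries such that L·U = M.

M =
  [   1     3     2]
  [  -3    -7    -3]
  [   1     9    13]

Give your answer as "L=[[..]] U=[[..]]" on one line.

  R1 -= -3·R0 → [0,2,3]
  R2 -= 1·R0 → [0,6,11]
  R2 -= 3·R1 → [0,0,2]

L=[[1,0,0],[-3,1,0],[1,3,1]] U=[[1,3,2],[0,2,3],[0,0,2]]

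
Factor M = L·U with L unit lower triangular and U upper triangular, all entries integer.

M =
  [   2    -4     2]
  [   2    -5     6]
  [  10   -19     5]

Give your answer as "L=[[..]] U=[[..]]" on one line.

  r1 -= 1·r0 → [0,-1,4]
  r2 -= 5·r0 → [0,1,-5]
  r2 -= -1·r1 → [0,0,-1]

L=[[1,0,0],[1,1,0],[5,-1,1]] U=[[2,-4,2],[0,-1,4],[0,0,-1]]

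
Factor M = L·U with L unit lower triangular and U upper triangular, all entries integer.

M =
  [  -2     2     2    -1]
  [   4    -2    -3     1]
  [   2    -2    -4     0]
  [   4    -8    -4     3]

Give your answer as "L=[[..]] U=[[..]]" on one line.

  r1 -= -2·r0 → [0,2,1,-1]
  r2 -= -1·r0 → [0,0,-2,-1]
  r3 -= -2·r0 → [0,-4,0,1]
  r2 -= 0·r1 → [0,0,-2,-1]
  r3 -= -2·r1 → [0,0,2,-1]
  r3 -= -1·r2 → [0,0,0,-2]

L=[[1,0,0,0],[-2,1,0,0],[-1,0,1,0],[-2,-2,-1,1]] U=[[-2,2,2,-1],[0,2,1,-1],[0,0,-2,-1],[0,0,0,-2]]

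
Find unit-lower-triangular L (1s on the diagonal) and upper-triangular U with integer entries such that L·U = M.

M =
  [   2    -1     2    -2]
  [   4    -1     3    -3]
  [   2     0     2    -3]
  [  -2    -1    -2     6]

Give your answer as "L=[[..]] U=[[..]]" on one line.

  R1 -= 2·R0 → [0,1,-1,1]
  R2 -= 1·R0 → [0,1,0,-1]
  R3 -= -1·R0 → [0,-2,0,4]
  R2 -= 1·R1 → [0,0,1,-2]
  R3 -= -2·R1 → [0,0,-2,6]
  R3 -= -2·R2 → [0,0,0,2]

L=[[1,0,0,0],[2,1,0,0],[1,1,1,0],[-1,-2,-2,1]] U=[[2,-1,2,-2],[0,1,-1,1],[0,0,1,-2],[0,0,0,2]]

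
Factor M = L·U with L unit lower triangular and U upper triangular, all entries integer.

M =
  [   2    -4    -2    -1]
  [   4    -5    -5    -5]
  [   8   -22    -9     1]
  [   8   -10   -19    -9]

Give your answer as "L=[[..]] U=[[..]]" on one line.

  r1 -= 2·r0 → [0,3,-1,-3]
  r2 -= 4·r0 → [0,-6,-1,5]
  r3 -= 4·r0 → [0,6,-11,-5]
  r2 -= -2·r1 → [0,0,-3,-1]
  r3 -= 2·r1 → [0,0,-9,1]
  r3 -= 3·r2 → [0,0,0,4]

L=[[1,0,0,0],[2,1,0,0],[4,-2,1,0],[4,2,3,1]] U=[[2,-4,-2,-1],[0,3,-1,-3],[0,0,-3,-1],[0,0,0,4]]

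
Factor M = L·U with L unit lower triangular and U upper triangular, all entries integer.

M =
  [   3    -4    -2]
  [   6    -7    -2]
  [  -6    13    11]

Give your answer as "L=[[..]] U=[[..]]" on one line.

L=[[1,0,0],[2,1,0],[-2,5,1]] U=[[3,-4,-2],[0,1,2],[0,0,-3]]

  row1 -= 2·row0 → [0,1,2]
  row2 -= -2·row0 → [0,5,7]
  row2 -= 5·row1 → [0,0,-3]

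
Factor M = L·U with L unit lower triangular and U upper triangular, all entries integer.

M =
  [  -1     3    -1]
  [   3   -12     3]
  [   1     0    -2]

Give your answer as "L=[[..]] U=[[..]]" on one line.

L=[[1,0,0],[-3,1,0],[-1,-1,1]] U=[[-1,3,-1],[0,-3,0],[0,0,-3]]

  r1 -= -3·r0 → [0,-3,0]
  r2 -= -1·r0 → [0,3,-3]
  r2 -= -1·r1 → [0,0,-3]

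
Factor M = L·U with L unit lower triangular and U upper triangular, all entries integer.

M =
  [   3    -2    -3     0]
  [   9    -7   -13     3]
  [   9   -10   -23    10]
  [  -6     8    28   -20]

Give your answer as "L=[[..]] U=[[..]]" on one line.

  R1 -= 3·R0 → [0,-1,-4,3]
  R2 -= 3·R0 → [0,-4,-14,10]
  R3 -= -2·R0 → [0,4,22,-20]
  R2 -= 4·R1 → [0,0,2,-2]
  R3 -= -4·R1 → [0,0,6,-8]
  R3 -= 3·R2 → [0,0,0,-2]

L=[[1,0,0,0],[3,1,0,0],[3,4,1,0],[-2,-4,3,1]] U=[[3,-2,-3,0],[0,-1,-4,3],[0,0,2,-2],[0,0,0,-2]]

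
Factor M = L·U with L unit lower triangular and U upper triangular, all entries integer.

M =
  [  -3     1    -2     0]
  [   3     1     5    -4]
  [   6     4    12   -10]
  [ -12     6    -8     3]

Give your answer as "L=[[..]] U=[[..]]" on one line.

  R1 -= -1·R0 → [0,2,3,-4]
  R2 -= -2·R0 → [0,6,8,-10]
  R3 -= 4·R0 → [0,2,0,3]
  R2 -= 3·R1 → [0,0,-1,2]
  R3 -= 1·R1 → [0,0,-3,7]
  R3 -= 3·R2 → [0,0,0,1]

L=[[1,0,0,0],[-1,1,0,0],[-2,3,1,0],[4,1,3,1]] U=[[-3,1,-2,0],[0,2,3,-4],[0,0,-1,2],[0,0,0,1]]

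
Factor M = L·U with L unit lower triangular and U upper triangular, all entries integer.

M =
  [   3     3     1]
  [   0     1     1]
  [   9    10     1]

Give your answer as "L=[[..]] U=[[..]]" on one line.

  R1 -= 0·R0 → [0,1,1]
  R2 -= 3·R0 → [0,1,-2]
  R2 -= 1·R1 → [0,0,-3]

L=[[1,0,0],[0,1,0],[3,1,1]] U=[[3,3,1],[0,1,1],[0,0,-3]]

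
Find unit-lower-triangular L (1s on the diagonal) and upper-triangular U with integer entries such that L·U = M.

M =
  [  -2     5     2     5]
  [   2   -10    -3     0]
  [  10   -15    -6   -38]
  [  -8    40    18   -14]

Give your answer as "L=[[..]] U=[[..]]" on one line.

  R1 -= -1·R0 → [0,-5,-1,5]
  R2 -= -5·R0 → [0,10,4,-13]
  R3 -= 4·R0 → [0,20,10,-34]
  R2 -= -2·R1 → [0,0,2,-3]
  R3 -= -4·R1 → [0,0,6,-14]
  R3 -= 3·R2 → [0,0,0,-5]

L=[[1,0,0,0],[-1,1,0,0],[-5,-2,1,0],[4,-4,3,1]] U=[[-2,5,2,5],[0,-5,-1,5],[0,0,2,-3],[0,0,0,-5]]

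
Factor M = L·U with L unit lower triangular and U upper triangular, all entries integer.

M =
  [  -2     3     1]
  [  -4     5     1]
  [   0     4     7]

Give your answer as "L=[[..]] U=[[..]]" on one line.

L=[[1,0,0],[2,1,0],[0,-4,1]] U=[[-2,3,1],[0,-1,-1],[0,0,3]]

  row1 -= 2·row0 → [0,-1,-1]
  row2 -= 0·row0 → [0,4,7]
  row2 -= -4·row1 → [0,0,3]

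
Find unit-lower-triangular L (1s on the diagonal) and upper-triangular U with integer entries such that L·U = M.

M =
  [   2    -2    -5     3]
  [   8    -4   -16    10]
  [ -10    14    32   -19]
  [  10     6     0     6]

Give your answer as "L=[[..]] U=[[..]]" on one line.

  row1 -= 4·row0 → [0,4,4,-2]
  row2 -= -5·row0 → [0,4,7,-4]
  row3 -= 5·row0 → [0,16,25,-9]
  row2 -= 1·row1 → [0,0,3,-2]
  row3 -= 4·row1 → [0,0,9,-1]
  row3 -= 3·row2 → [0,0,0,5]

L=[[1,0,0,0],[4,1,0,0],[-5,1,1,0],[5,4,3,1]] U=[[2,-2,-5,3],[0,4,4,-2],[0,0,3,-2],[0,0,0,5]]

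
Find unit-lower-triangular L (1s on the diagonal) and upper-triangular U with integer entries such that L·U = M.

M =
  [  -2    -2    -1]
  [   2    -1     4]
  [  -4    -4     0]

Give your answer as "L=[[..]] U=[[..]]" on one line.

L=[[1,0,0],[-1,1,0],[2,0,1]] U=[[-2,-2,-1],[0,-3,3],[0,0,2]]

  r1 -= -1·r0 → [0,-3,3]
  r2 -= 2·r0 → [0,0,2]
  r2 -= 0·r1 → [0,0,2]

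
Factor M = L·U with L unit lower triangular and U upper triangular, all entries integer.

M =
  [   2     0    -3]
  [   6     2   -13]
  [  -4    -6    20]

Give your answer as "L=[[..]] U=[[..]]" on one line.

L=[[1,0,0],[3,1,0],[-2,-3,1]] U=[[2,0,-3],[0,2,-4],[0,0,2]]

  r1 -= 3·r0 → [0,2,-4]
  r2 -= -2·r0 → [0,-6,14]
  r2 -= -3·r1 → [0,0,2]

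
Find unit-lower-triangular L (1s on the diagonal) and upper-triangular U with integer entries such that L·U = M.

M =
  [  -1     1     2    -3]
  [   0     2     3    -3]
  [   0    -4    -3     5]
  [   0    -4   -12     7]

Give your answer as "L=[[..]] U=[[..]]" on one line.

  row1 -= 0·row0 → [0,2,3,-3]
  row2 -= 0·row0 → [0,-4,-3,5]
  row3 -= 0·row0 → [0,-4,-12,7]
  row2 -= -2·row1 → [0,0,3,-1]
  row3 -= -2·row1 → [0,0,-6,1]
  row3 -= -2·row2 → [0,0,0,-1]

L=[[1,0,0,0],[0,1,0,0],[0,-2,1,0],[0,-2,-2,1]] U=[[-1,1,2,-3],[0,2,3,-3],[0,0,3,-1],[0,0,0,-1]]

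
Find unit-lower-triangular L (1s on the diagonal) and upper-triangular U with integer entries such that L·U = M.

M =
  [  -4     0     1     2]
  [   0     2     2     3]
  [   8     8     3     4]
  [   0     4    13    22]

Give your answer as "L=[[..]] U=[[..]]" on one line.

L=[[1,0,0,0],[0,1,0,0],[-2,4,1,0],[0,2,-3,1]] U=[[-4,0,1,2],[0,2,2,3],[0,0,-3,-4],[0,0,0,4]]

  row1 -= 0·row0 → [0,2,2,3]
  row2 -= -2·row0 → [0,8,5,8]
  row3 -= 0·row0 → [0,4,13,22]
  row2 -= 4·row1 → [0,0,-3,-4]
  row3 -= 2·row1 → [0,0,9,16]
  row3 -= -3·row2 → [0,0,0,4]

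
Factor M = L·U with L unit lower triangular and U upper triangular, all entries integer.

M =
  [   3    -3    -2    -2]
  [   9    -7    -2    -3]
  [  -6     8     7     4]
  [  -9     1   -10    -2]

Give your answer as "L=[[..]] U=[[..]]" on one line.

L=[[1,0,0,0],[3,1,0,0],[-2,1,1,0],[-3,-4,0,1]] U=[[3,-3,-2,-2],[0,2,4,3],[0,0,-1,-3],[0,0,0,4]]

  r1 -= 3·r0 → [0,2,4,3]
  r2 -= -2·r0 → [0,2,3,0]
  r3 -= -3·r0 → [0,-8,-16,-8]
  r2 -= 1·r1 → [0,0,-1,-3]
  r3 -= -4·r1 → [0,0,0,4]
  r3 -= 0·r2 → [0,0,0,4]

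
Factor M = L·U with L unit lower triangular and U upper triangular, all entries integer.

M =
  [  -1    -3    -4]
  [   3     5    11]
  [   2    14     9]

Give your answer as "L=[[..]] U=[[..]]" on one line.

  r1 -= -3·r0 → [0,-4,-1]
  r2 -= -2·r0 → [0,8,1]
  r2 -= -2·r1 → [0,0,-1]

L=[[1,0,0],[-3,1,0],[-2,-2,1]] U=[[-1,-3,-4],[0,-4,-1],[0,0,-1]]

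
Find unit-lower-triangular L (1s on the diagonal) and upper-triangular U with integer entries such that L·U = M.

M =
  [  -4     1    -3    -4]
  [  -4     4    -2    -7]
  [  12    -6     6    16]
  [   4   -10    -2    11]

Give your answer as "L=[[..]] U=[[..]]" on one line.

  R1 -= 1·R0 → [0,3,1,-3]
  R2 -= -3·R0 → [0,-3,-3,4]
  R3 -= -1·R0 → [0,-9,-5,7]
  R2 -= -1·R1 → [0,0,-2,1]
  R3 -= -3·R1 → [0,0,-2,-2]
  R3 -= 1·R2 → [0,0,0,-3]

L=[[1,0,0,0],[1,1,0,0],[-3,-1,1,0],[-1,-3,1,1]] U=[[-4,1,-3,-4],[0,3,1,-3],[0,0,-2,1],[0,0,0,-3]]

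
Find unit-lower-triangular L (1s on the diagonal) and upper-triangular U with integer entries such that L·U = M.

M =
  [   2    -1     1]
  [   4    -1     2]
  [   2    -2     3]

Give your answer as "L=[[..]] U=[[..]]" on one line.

  r1 -= 2·r0 → [0,1,0]
  r2 -= 1·r0 → [0,-1,2]
  r2 -= -1·r1 → [0,0,2]

L=[[1,0,0],[2,1,0],[1,-1,1]] U=[[2,-1,1],[0,1,0],[0,0,2]]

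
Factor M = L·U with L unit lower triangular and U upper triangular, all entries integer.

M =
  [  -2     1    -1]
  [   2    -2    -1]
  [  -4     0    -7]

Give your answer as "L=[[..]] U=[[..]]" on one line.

L=[[1,0,0],[-1,1,0],[2,2,1]] U=[[-2,1,-1],[0,-1,-2],[0,0,-1]]

  r1 -= -1·r0 → [0,-1,-2]
  r2 -= 2·r0 → [0,-2,-5]
  r2 -= 2·r1 → [0,0,-1]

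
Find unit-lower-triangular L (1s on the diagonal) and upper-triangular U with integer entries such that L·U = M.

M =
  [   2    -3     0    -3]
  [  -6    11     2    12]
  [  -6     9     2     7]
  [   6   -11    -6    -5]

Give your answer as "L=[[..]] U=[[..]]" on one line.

L=[[1,0,0,0],[-3,1,0,0],[-3,0,1,0],[3,-1,-2,1]] U=[[2,-3,0,-3],[0,2,2,3],[0,0,2,-2],[0,0,0,3]]

  R1 -= -3·R0 → [0,2,2,3]
  R2 -= -3·R0 → [0,0,2,-2]
  R3 -= 3·R0 → [0,-2,-6,4]
  R2 -= 0·R1 → [0,0,2,-2]
  R3 -= -1·R1 → [0,0,-4,7]
  R3 -= -2·R2 → [0,0,0,3]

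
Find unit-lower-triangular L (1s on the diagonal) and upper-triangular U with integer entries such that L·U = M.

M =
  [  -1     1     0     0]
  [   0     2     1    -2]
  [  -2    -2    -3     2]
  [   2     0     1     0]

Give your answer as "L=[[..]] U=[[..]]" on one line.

L=[[1,0,0,0],[0,1,0,0],[2,-2,1,0],[-2,1,0,1]] U=[[-1,1,0,0],[0,2,1,-2],[0,0,-1,-2],[0,0,0,2]]

  r1 -= 0·r0 → [0,2,1,-2]
  r2 -= 2·r0 → [0,-4,-3,2]
  r3 -= -2·r0 → [0,2,1,0]
  r2 -= -2·r1 → [0,0,-1,-2]
  r3 -= 1·r1 → [0,0,0,2]
  r3 -= 0·r2 → [0,0,0,2]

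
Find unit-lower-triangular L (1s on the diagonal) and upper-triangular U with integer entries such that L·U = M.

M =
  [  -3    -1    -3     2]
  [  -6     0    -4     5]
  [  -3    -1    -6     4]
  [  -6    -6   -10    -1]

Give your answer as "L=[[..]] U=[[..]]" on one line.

  row1 -= 2·row0 → [0,2,2,1]
  row2 -= 1·row0 → [0,0,-3,2]
  row3 -= 2·row0 → [0,-4,-4,-5]
  row2 -= 0·row1 → [0,0,-3,2]
  row3 -= -2·row1 → [0,0,0,-3]
  row3 -= 0·row2 → [0,0,0,-3]

L=[[1,0,0,0],[2,1,0,0],[1,0,1,0],[2,-2,0,1]] U=[[-3,-1,-3,2],[0,2,2,1],[0,0,-3,2],[0,0,0,-3]]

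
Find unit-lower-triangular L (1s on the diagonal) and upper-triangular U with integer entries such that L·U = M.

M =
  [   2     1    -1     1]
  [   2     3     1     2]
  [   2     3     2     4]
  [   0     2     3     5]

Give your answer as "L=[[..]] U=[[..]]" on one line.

  row1 -= 1·row0 → [0,2,2,1]
  row2 -= 1·row0 → [0,2,3,3]
  row3 -= 0·row0 → [0,2,3,5]
  row2 -= 1·row1 → [0,0,1,2]
  row3 -= 1·row1 → [0,0,1,4]
  row3 -= 1·row2 → [0,0,0,2]

L=[[1,0,0,0],[1,1,0,0],[1,1,1,0],[0,1,1,1]] U=[[2,1,-1,1],[0,2,2,1],[0,0,1,2],[0,0,0,2]]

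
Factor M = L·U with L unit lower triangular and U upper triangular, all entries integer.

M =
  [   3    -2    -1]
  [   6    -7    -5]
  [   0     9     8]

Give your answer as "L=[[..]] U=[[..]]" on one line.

  R1 -= 2·R0 → [0,-3,-3]
  R2 -= 0·R0 → [0,9,8]
  R2 -= -3·R1 → [0,0,-1]

L=[[1,0,0],[2,1,0],[0,-3,1]] U=[[3,-2,-1],[0,-3,-3],[0,0,-1]]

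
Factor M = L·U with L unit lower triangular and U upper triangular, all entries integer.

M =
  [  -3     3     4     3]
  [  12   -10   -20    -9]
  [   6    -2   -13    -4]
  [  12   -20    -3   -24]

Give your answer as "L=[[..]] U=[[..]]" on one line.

  row1 -= -4·row0 → [0,2,-4,3]
  row2 -= -2·row0 → [0,4,-5,2]
  row3 -= -4·row0 → [0,-8,13,-12]
  row2 -= 2·row1 → [0,0,3,-4]
  row3 -= -4·row1 → [0,0,-3,0]
  row3 -= -1·row2 → [0,0,0,-4]

L=[[1,0,0,0],[-4,1,0,0],[-2,2,1,0],[-4,-4,-1,1]] U=[[-3,3,4,3],[0,2,-4,3],[0,0,3,-4],[0,0,0,-4]]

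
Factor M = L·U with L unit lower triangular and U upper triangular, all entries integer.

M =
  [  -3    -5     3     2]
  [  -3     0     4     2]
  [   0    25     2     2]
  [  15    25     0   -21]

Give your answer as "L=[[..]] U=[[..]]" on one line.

L=[[1,0,0,0],[1,1,0,0],[0,5,1,0],[-5,0,-5,1]] U=[[-3,-5,3,2],[0,5,1,0],[0,0,-3,2],[0,0,0,-1]]

  r1 -= 1·r0 → [0,5,1,0]
  r2 -= 0·r0 → [0,25,2,2]
  r3 -= -5·r0 → [0,0,15,-11]
  r2 -= 5·r1 → [0,0,-3,2]
  r3 -= 0·r1 → [0,0,15,-11]
  r3 -= -5·r2 → [0,0,0,-1]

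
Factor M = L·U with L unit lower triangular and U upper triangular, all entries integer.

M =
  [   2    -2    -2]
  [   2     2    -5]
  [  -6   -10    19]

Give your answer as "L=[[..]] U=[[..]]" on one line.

L=[[1,0,0],[1,1,0],[-3,-4,1]] U=[[2,-2,-2],[0,4,-3],[0,0,1]]

  r1 -= 1·r0 → [0,4,-3]
  r2 -= -3·r0 → [0,-16,13]
  r2 -= -4·r1 → [0,0,1]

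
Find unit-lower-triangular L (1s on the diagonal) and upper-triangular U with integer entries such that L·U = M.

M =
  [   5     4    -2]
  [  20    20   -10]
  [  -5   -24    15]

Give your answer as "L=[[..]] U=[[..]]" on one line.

  R1 -= 4·R0 → [0,4,-2]
  R2 -= -1·R0 → [0,-20,13]
  R2 -= -5·R1 → [0,0,3]

L=[[1,0,0],[4,1,0],[-1,-5,1]] U=[[5,4,-2],[0,4,-2],[0,0,3]]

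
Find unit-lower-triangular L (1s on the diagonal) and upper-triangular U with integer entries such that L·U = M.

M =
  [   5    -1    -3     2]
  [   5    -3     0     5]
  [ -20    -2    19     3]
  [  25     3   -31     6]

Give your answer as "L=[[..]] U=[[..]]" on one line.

  r1 -= 1·r0 → [0,-2,3,3]
  r2 -= -4·r0 → [0,-6,7,11]
  r3 -= 5·r0 → [0,8,-16,-4]
  r2 -= 3·r1 → [0,0,-2,2]
  r3 -= -4·r1 → [0,0,-4,8]
  r3 -= 2·r2 → [0,0,0,4]

L=[[1,0,0,0],[1,1,0,0],[-4,3,1,0],[5,-4,2,1]] U=[[5,-1,-3,2],[0,-2,3,3],[0,0,-2,2],[0,0,0,4]]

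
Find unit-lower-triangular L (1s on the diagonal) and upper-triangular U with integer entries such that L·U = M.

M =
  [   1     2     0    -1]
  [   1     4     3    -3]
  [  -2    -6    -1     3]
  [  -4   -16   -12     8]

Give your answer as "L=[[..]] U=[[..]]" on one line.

L=[[1,0,0,0],[1,1,0,0],[-2,-1,1,0],[-4,-4,0,1]] U=[[1,2,0,-1],[0,2,3,-2],[0,0,2,-1],[0,0,0,-4]]

  R1 -= 1·R0 → [0,2,3,-2]
  R2 -= -2·R0 → [0,-2,-1,1]
  R3 -= -4·R0 → [0,-8,-12,4]
  R2 -= -1·R1 → [0,0,2,-1]
  R3 -= -4·R1 → [0,0,0,-4]
  R3 -= 0·R2 → [0,0,0,-4]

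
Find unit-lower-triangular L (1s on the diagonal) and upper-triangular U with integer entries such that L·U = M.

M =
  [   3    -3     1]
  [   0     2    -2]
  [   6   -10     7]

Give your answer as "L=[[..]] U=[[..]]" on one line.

L=[[1,0,0],[0,1,0],[2,-2,1]] U=[[3,-3,1],[0,2,-2],[0,0,1]]

  r1 -= 0·r0 → [0,2,-2]
  r2 -= 2·r0 → [0,-4,5]
  r2 -= -2·r1 → [0,0,1]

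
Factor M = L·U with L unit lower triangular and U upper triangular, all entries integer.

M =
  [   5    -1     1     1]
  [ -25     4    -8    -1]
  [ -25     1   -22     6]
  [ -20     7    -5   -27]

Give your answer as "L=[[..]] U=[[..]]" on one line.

  R1 -= -5·R0 → [0,-1,-3,4]
  R2 -= -5·R0 → [0,-4,-17,11]
  R3 -= -4·R0 → [0,3,-1,-23]
  R2 -= 4·R1 → [0,0,-5,-5]
  R3 -= -3·R1 → [0,0,-10,-11]
  R3 -= 2·R2 → [0,0,0,-1]

L=[[1,0,0,0],[-5,1,0,0],[-5,4,1,0],[-4,-3,2,1]] U=[[5,-1,1,1],[0,-1,-3,4],[0,0,-5,-5],[0,0,0,-1]]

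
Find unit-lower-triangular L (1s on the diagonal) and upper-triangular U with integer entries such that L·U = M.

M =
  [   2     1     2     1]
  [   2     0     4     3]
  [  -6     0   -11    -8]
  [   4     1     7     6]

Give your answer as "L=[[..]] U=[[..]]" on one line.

  row1 -= 1·row0 → [0,-1,2,2]
  row2 -= -3·row0 → [0,3,-5,-5]
  row3 -= 2·row0 → [0,-1,3,4]
  row2 -= -3·row1 → [0,0,1,1]
  row3 -= 1·row1 → [0,0,1,2]
  row3 -= 1·row2 → [0,0,0,1]

L=[[1,0,0,0],[1,1,0,0],[-3,-3,1,0],[2,1,1,1]] U=[[2,1,2,1],[0,-1,2,2],[0,0,1,1],[0,0,0,1]]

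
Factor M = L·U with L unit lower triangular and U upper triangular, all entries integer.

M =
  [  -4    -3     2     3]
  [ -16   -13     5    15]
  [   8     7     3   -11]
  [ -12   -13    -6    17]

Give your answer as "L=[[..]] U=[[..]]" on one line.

L=[[1,0,0,0],[4,1,0,0],[-2,-1,1,0],[3,4,0,1]] U=[[-4,-3,2,3],[0,-1,-3,3],[0,0,4,-2],[0,0,0,-4]]

  R1 -= 4·R0 → [0,-1,-3,3]
  R2 -= -2·R0 → [0,1,7,-5]
  R3 -= 3·R0 → [0,-4,-12,8]
  R2 -= -1·R1 → [0,0,4,-2]
  R3 -= 4·R1 → [0,0,0,-4]
  R3 -= 0·R2 → [0,0,0,-4]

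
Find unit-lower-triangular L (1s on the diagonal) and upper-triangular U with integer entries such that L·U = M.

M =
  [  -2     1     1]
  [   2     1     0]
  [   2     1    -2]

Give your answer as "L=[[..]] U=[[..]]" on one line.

L=[[1,0,0],[-1,1,0],[-1,1,1]] U=[[-2,1,1],[0,2,1],[0,0,-2]]

  r1 -= -1·r0 → [0,2,1]
  r2 -= -1·r0 → [0,2,-1]
  r2 -= 1·r1 → [0,0,-2]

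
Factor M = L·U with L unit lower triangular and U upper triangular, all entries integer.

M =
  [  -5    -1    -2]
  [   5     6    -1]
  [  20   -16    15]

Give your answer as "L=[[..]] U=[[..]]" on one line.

  r1 -= -1·r0 → [0,5,-3]
  r2 -= -4·r0 → [0,-20,7]
  r2 -= -4·r1 → [0,0,-5]

L=[[1,0,0],[-1,1,0],[-4,-4,1]] U=[[-5,-1,-2],[0,5,-3],[0,0,-5]]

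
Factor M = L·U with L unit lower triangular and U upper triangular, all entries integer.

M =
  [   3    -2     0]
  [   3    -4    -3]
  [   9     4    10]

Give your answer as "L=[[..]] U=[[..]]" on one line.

L=[[1,0,0],[1,1,0],[3,-5,1]] U=[[3,-2,0],[0,-2,-3],[0,0,-5]]

  R1 -= 1·R0 → [0,-2,-3]
  R2 -= 3·R0 → [0,10,10]
  R2 -= -5·R1 → [0,0,-5]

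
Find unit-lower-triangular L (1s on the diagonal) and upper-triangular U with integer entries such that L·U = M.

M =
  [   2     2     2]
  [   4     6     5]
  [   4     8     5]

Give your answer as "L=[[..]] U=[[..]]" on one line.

  r1 -= 2·r0 → [0,2,1]
  r2 -= 2·r0 → [0,4,1]
  r2 -= 2·r1 → [0,0,-1]

L=[[1,0,0],[2,1,0],[2,2,1]] U=[[2,2,2],[0,2,1],[0,0,-1]]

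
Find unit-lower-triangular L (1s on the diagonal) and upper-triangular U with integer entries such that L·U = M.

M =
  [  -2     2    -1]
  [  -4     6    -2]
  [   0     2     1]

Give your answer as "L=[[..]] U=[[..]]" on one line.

  row1 -= 2·row0 → [0,2,0]
  row2 -= 0·row0 → [0,2,1]
  row2 -= 1·row1 → [0,0,1]

L=[[1,0,0],[2,1,0],[0,1,1]] U=[[-2,2,-1],[0,2,0],[0,0,1]]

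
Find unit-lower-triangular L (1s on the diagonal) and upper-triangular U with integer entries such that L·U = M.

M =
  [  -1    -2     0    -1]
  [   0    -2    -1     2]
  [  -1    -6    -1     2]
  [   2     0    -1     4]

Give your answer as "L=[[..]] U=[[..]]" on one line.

L=[[1,0,0,0],[0,1,0,0],[1,2,1,0],[-2,2,1,1]] U=[[-1,-2,0,-1],[0,-2,-1,2],[0,0,1,-1],[0,0,0,-1]]

  row1 -= 0·row0 → [0,-2,-1,2]
  row2 -= 1·row0 → [0,-4,-1,3]
  row3 -= -2·row0 → [0,-4,-1,2]
  row2 -= 2·row1 → [0,0,1,-1]
  row3 -= 2·row1 → [0,0,1,-2]
  row3 -= 1·row2 → [0,0,0,-1]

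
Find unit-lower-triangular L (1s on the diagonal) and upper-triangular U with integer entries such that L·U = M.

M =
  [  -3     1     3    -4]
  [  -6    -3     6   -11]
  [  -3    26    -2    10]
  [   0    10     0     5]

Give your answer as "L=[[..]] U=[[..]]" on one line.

L=[[1,0,0,0],[2,1,0,0],[1,-5,1,0],[0,-2,0,1]] U=[[-3,1,3,-4],[0,-5,0,-3],[0,0,-5,-1],[0,0,0,-1]]

  row1 -= 2·row0 → [0,-5,0,-3]
  row2 -= 1·row0 → [0,25,-5,14]
  row3 -= 0·row0 → [0,10,0,5]
  row2 -= -5·row1 → [0,0,-5,-1]
  row3 -= -2·row1 → [0,0,0,-1]
  row3 -= 0·row2 → [0,0,0,-1]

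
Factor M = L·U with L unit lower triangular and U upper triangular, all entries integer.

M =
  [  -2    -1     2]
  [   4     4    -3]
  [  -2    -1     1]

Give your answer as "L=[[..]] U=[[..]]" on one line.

L=[[1,0,0],[-2,1,0],[1,0,1]] U=[[-2,-1,2],[0,2,1],[0,0,-1]]

  R1 -= -2·R0 → [0,2,1]
  R2 -= 1·R0 → [0,0,-1]
  R2 -= 0·R1 → [0,0,-1]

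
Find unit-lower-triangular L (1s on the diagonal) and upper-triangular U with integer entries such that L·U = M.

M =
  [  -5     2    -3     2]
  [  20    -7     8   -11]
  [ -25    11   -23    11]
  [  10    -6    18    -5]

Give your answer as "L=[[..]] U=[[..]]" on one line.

L=[[1,0,0,0],[-4,1,0,0],[5,1,1,0],[-2,-2,-1,1]] U=[[-5,2,-3,2],[0,1,-4,-3],[0,0,-4,4],[0,0,0,-3]]

  row1 -= -4·row0 → [0,1,-4,-3]
  row2 -= 5·row0 → [0,1,-8,1]
  row3 -= -2·row0 → [0,-2,12,-1]
  row2 -= 1·row1 → [0,0,-4,4]
  row3 -= -2·row1 → [0,0,4,-7]
  row3 -= -1·row2 → [0,0,0,-3]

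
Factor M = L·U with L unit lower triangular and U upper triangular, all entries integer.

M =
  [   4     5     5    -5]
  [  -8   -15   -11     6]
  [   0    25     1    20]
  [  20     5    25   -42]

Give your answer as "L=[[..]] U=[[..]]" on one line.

L=[[1,0,0,0],[-2,1,0,0],[0,-5,1,0],[5,4,-1,1]] U=[[4,5,5,-5],[0,-5,-1,-4],[0,0,-4,0],[0,0,0,-1]]

  r1 -= -2·r0 → [0,-5,-1,-4]
  r2 -= 0·r0 → [0,25,1,20]
  r3 -= 5·r0 → [0,-20,0,-17]
  r2 -= -5·r1 → [0,0,-4,0]
  r3 -= 4·r1 → [0,0,4,-1]
  r3 -= -1·r2 → [0,0,0,-1]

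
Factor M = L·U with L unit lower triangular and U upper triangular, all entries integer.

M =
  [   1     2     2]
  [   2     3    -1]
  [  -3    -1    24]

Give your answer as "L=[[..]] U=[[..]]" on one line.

L=[[1,0,0],[2,1,0],[-3,-5,1]] U=[[1,2,2],[0,-1,-5],[0,0,5]]

  r1 -= 2·r0 → [0,-1,-5]
  r2 -= -3·r0 → [0,5,30]
  r2 -= -5·r1 → [0,0,5]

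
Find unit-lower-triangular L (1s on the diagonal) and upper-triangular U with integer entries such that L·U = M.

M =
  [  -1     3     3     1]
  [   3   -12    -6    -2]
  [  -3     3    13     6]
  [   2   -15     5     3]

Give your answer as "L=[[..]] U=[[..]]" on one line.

L=[[1,0,0,0],[-3,1,0,0],[3,2,1,0],[-2,3,-1,1]] U=[[-1,3,3,1],[0,-3,3,1],[0,0,-2,1],[0,0,0,3]]

  R1 -= -3·R0 → [0,-3,3,1]
  R2 -= 3·R0 → [0,-6,4,3]
  R3 -= -2·R0 → [0,-9,11,5]
  R2 -= 2·R1 → [0,0,-2,1]
  R3 -= 3·R1 → [0,0,2,2]
  R3 -= -1·R2 → [0,0,0,3]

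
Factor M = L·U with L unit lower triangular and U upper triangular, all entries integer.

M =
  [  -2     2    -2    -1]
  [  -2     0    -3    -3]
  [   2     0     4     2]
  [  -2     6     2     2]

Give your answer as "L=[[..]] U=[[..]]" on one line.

L=[[1,0,0,0],[1,1,0,0],[-1,-1,1,0],[1,-2,2,1]] U=[[-2,2,-2,-1],[0,-2,-1,-2],[0,0,1,-1],[0,0,0,1]]

  row1 -= 1·row0 → [0,-2,-1,-2]
  row2 -= -1·row0 → [0,2,2,1]
  row3 -= 1·row0 → [0,4,4,3]
  row2 -= -1·row1 → [0,0,1,-1]
  row3 -= -2·row1 → [0,0,2,-1]
  row3 -= 2·row2 → [0,0,0,1]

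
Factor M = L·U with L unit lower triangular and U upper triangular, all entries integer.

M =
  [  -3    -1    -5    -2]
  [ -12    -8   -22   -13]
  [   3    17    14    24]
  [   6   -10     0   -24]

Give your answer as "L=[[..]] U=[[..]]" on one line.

L=[[1,0,0,0],[4,1,0,0],[-1,-4,1,0],[-2,3,-4,1]] U=[[-3,-1,-5,-2],[0,-4,-2,-5],[0,0,1,2],[0,0,0,-5]]

  row1 -= 4·row0 → [0,-4,-2,-5]
  row2 -= -1·row0 → [0,16,9,22]
  row3 -= -2·row0 → [0,-12,-10,-28]
  row2 -= -4·row1 → [0,0,1,2]
  row3 -= 3·row1 → [0,0,-4,-13]
  row3 -= -4·row2 → [0,0,0,-5]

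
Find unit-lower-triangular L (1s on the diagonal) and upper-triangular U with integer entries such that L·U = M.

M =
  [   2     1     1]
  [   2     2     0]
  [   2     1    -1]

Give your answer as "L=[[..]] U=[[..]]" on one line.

L=[[1,0,0],[1,1,0],[1,0,1]] U=[[2,1,1],[0,1,-1],[0,0,-2]]

  row1 -= 1·row0 → [0,1,-1]
  row2 -= 1·row0 → [0,0,-2]
  row2 -= 0·row1 → [0,0,-2]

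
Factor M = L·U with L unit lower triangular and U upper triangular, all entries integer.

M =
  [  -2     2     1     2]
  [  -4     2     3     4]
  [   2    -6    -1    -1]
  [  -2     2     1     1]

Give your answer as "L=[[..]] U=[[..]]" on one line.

  row1 -= 2·row0 → [0,-2,1,0]
  row2 -= -1·row0 → [0,-4,0,1]
  row3 -= 1·row0 → [0,0,0,-1]
  row2 -= 2·row1 → [0,0,-2,1]
  row3 -= 0·row1 → [0,0,0,-1]
  row3 -= 0·row2 → [0,0,0,-1]

L=[[1,0,0,0],[2,1,0,0],[-1,2,1,0],[1,0,0,1]] U=[[-2,2,1,2],[0,-2,1,0],[0,0,-2,1],[0,0,0,-1]]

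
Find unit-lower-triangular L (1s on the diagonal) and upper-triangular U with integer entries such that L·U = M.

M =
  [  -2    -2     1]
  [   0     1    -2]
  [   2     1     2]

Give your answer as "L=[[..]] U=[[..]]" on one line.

L=[[1,0,0],[0,1,0],[-1,-1,1]] U=[[-2,-2,1],[0,1,-2],[0,0,1]]

  r1 -= 0·r0 → [0,1,-2]
  r2 -= -1·r0 → [0,-1,3]
  r2 -= -1·r1 → [0,0,1]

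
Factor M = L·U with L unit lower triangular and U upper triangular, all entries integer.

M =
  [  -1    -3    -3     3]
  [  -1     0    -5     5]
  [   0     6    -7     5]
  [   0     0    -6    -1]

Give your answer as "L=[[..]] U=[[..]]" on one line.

L=[[1,0,0,0],[1,1,0,0],[0,2,1,0],[0,0,2,1]] U=[[-1,-3,-3,3],[0,3,-2,2],[0,0,-3,1],[0,0,0,-3]]

  R1 -= 1·R0 → [0,3,-2,2]
  R2 -= 0·R0 → [0,6,-7,5]
  R3 -= 0·R0 → [0,0,-6,-1]
  R2 -= 2·R1 → [0,0,-3,1]
  R3 -= 0·R1 → [0,0,-6,-1]
  R3 -= 2·R2 → [0,0,0,-3]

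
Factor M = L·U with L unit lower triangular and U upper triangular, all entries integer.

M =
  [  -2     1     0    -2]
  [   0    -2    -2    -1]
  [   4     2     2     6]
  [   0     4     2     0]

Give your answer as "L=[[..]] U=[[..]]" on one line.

L=[[1,0,0,0],[0,1,0,0],[-2,-2,1,0],[0,-2,1,1]] U=[[-2,1,0,-2],[0,-2,-2,-1],[0,0,-2,0],[0,0,0,-2]]

  row1 -= 0·row0 → [0,-2,-2,-1]
  row2 -= -2·row0 → [0,4,2,2]
  row3 -= 0·row0 → [0,4,2,0]
  row2 -= -2·row1 → [0,0,-2,0]
  row3 -= -2·row1 → [0,0,-2,-2]
  row3 -= 1·row2 → [0,0,0,-2]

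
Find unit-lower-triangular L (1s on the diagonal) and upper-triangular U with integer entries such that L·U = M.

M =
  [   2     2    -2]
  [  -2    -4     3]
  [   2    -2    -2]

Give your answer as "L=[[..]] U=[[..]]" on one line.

  R1 -= -1·R0 → [0,-2,1]
  R2 -= 1·R0 → [0,-4,0]
  R2 -= 2·R1 → [0,0,-2]

L=[[1,0,0],[-1,1,0],[1,2,1]] U=[[2,2,-2],[0,-2,1],[0,0,-2]]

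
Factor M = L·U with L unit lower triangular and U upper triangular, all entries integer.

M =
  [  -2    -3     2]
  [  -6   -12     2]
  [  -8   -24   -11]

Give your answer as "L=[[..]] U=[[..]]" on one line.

L=[[1,0,0],[3,1,0],[4,4,1]] U=[[-2,-3,2],[0,-3,-4],[0,0,-3]]

  r1 -= 3·r0 → [0,-3,-4]
  r2 -= 4·r0 → [0,-12,-19]
  r2 -= 4·r1 → [0,0,-3]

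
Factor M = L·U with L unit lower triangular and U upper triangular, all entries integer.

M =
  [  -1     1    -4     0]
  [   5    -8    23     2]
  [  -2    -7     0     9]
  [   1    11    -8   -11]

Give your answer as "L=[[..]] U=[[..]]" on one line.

  R1 -= -5·R0 → [0,-3,3,2]
  R2 -= 2·R0 → [0,-9,8,9]
  R3 -= -1·R0 → [0,12,-12,-11]
  R2 -= 3·R1 → [0,0,-1,3]
  R3 -= -4·R1 → [0,0,0,-3]
  R3 -= 0·R2 → [0,0,0,-3]

L=[[1,0,0,0],[-5,1,0,0],[2,3,1,0],[-1,-4,0,1]] U=[[-1,1,-4,0],[0,-3,3,2],[0,0,-1,3],[0,0,0,-3]]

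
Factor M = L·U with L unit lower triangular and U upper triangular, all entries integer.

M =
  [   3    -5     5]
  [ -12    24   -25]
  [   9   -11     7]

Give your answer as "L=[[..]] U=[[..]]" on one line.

  row1 -= -4·row0 → [0,4,-5]
  row2 -= 3·row0 → [0,4,-8]
  row2 -= 1·row1 → [0,0,-3]

L=[[1,0,0],[-4,1,0],[3,1,1]] U=[[3,-5,5],[0,4,-5],[0,0,-3]]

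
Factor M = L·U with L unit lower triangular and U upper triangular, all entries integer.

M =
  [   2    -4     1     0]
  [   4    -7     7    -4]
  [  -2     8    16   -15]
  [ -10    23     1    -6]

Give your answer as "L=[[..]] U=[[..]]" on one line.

L=[[1,0,0,0],[2,1,0,0],[-1,4,1,0],[-5,3,3,1]] U=[[2,-4,1,0],[0,1,5,-4],[0,0,-3,1],[0,0,0,3]]

  R1 -= 2·R0 → [0,1,5,-4]
  R2 -= -1·R0 → [0,4,17,-15]
  R3 -= -5·R0 → [0,3,6,-6]
  R2 -= 4·R1 → [0,0,-3,1]
  R3 -= 3·R1 → [0,0,-9,6]
  R3 -= 3·R2 → [0,0,0,3]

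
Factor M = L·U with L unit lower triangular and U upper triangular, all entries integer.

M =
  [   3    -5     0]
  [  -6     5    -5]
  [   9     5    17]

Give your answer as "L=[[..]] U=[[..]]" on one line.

L=[[1,0,0],[-2,1,0],[3,-4,1]] U=[[3,-5,0],[0,-5,-5],[0,0,-3]]

  r1 -= -2·r0 → [0,-5,-5]
  r2 -= 3·r0 → [0,20,17]
  r2 -= -4·r1 → [0,0,-3]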